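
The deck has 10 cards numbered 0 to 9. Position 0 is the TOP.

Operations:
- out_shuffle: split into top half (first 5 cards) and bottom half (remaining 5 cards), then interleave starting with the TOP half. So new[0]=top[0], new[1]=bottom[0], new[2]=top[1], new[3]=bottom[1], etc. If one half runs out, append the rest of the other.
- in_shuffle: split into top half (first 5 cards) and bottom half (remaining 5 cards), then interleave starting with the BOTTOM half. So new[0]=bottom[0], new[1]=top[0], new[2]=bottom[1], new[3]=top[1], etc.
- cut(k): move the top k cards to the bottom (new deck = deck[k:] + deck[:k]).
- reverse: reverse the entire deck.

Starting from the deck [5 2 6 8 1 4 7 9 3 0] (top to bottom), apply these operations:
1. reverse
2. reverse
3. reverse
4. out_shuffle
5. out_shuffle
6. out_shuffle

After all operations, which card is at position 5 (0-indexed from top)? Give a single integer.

After op 1 (reverse): [0 3 9 7 4 1 8 6 2 5]
After op 2 (reverse): [5 2 6 8 1 4 7 9 3 0]
After op 3 (reverse): [0 3 9 7 4 1 8 6 2 5]
After op 4 (out_shuffle): [0 1 3 8 9 6 7 2 4 5]
After op 5 (out_shuffle): [0 6 1 7 3 2 8 4 9 5]
After op 6 (out_shuffle): [0 2 6 8 1 4 7 9 3 5]
Position 5: card 4.

Answer: 4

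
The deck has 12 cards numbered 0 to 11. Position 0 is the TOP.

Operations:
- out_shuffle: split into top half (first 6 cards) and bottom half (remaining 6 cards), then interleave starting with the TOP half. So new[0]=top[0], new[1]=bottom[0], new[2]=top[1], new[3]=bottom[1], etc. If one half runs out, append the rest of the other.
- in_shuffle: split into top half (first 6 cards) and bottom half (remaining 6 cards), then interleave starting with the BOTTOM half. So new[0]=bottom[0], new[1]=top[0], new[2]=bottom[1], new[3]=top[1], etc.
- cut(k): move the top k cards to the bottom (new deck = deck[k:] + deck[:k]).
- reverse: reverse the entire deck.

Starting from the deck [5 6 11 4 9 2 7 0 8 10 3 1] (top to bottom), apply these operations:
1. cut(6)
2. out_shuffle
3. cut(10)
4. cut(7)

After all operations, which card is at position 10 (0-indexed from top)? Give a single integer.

After op 1 (cut(6)): [7 0 8 10 3 1 5 6 11 4 9 2]
After op 2 (out_shuffle): [7 5 0 6 8 11 10 4 3 9 1 2]
After op 3 (cut(10)): [1 2 7 5 0 6 8 11 10 4 3 9]
After op 4 (cut(7)): [11 10 4 3 9 1 2 7 5 0 6 8]
Position 10: card 6.

Answer: 6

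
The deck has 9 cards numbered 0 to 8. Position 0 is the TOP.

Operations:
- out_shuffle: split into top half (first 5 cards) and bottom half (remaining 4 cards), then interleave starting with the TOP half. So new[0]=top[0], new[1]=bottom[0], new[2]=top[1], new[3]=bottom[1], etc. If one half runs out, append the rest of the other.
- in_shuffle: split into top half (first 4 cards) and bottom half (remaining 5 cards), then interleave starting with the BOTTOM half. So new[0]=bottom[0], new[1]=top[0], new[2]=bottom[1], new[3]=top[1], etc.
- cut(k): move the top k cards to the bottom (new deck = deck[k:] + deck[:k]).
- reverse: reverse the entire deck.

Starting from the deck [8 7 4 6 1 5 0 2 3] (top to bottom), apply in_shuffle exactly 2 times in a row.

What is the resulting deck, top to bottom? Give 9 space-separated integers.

Answer: 0 1 4 8 2 5 6 7 3

Derivation:
After op 1 (in_shuffle): [1 8 5 7 0 4 2 6 3]
After op 2 (in_shuffle): [0 1 4 8 2 5 6 7 3]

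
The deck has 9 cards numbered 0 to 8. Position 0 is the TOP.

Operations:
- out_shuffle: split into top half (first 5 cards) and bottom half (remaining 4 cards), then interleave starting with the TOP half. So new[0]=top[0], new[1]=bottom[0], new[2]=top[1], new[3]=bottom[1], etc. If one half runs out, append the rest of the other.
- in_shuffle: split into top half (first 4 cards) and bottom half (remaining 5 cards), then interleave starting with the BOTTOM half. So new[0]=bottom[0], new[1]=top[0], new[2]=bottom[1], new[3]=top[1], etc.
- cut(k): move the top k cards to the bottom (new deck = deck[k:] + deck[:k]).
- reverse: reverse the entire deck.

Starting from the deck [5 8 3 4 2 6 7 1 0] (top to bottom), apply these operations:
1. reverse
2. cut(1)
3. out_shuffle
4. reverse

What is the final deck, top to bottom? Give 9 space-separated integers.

Answer: 4 0 2 5 6 8 7 3 1

Derivation:
After op 1 (reverse): [0 1 7 6 2 4 3 8 5]
After op 2 (cut(1)): [1 7 6 2 4 3 8 5 0]
After op 3 (out_shuffle): [1 3 7 8 6 5 2 0 4]
After op 4 (reverse): [4 0 2 5 6 8 7 3 1]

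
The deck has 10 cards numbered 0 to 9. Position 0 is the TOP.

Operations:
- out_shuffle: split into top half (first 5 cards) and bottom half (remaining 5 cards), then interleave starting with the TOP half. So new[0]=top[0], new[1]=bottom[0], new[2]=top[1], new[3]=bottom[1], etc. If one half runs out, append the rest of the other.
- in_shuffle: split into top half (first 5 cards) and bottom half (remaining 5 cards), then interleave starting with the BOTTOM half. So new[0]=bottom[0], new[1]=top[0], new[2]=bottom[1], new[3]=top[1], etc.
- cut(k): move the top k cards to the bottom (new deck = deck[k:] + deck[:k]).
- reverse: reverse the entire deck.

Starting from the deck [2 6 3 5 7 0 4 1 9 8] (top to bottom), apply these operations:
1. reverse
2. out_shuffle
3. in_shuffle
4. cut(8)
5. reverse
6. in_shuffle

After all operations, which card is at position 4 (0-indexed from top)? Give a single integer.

Answer: 3

Derivation:
After op 1 (reverse): [8 9 1 4 0 7 5 3 6 2]
After op 2 (out_shuffle): [8 7 9 5 1 3 4 6 0 2]
After op 3 (in_shuffle): [3 8 4 7 6 9 0 5 2 1]
After op 4 (cut(8)): [2 1 3 8 4 7 6 9 0 5]
After op 5 (reverse): [5 0 9 6 7 4 8 3 1 2]
After op 6 (in_shuffle): [4 5 8 0 3 9 1 6 2 7]
Position 4: card 3.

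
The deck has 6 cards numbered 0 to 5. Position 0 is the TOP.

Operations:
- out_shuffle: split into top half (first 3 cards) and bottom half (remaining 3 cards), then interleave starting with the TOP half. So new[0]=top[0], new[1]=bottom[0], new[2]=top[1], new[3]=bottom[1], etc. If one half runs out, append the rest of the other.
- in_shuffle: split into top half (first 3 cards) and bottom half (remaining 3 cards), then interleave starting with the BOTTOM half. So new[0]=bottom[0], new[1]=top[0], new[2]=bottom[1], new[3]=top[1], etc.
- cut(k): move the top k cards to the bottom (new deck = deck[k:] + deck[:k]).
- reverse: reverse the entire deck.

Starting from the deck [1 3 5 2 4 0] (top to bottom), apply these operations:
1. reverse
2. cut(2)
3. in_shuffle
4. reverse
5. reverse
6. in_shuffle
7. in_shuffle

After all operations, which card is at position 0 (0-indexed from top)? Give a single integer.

After op 1 (reverse): [0 4 2 5 3 1]
After op 2 (cut(2)): [2 5 3 1 0 4]
After op 3 (in_shuffle): [1 2 0 5 4 3]
After op 4 (reverse): [3 4 5 0 2 1]
After op 5 (reverse): [1 2 0 5 4 3]
After op 6 (in_shuffle): [5 1 4 2 3 0]
After op 7 (in_shuffle): [2 5 3 1 0 4]
Position 0: card 2.

Answer: 2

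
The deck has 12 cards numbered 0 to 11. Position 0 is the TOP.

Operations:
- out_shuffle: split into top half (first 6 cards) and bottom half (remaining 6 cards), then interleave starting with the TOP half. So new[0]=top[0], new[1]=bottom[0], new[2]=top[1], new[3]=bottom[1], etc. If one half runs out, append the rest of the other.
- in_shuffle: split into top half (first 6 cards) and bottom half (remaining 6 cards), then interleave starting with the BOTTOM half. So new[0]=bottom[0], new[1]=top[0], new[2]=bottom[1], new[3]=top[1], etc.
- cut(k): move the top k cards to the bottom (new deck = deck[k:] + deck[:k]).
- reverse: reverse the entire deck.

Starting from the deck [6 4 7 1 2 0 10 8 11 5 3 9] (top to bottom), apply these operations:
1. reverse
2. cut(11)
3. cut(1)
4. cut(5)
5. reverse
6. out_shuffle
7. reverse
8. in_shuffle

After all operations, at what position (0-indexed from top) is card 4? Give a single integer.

After op 1 (reverse): [9 3 5 11 8 10 0 2 1 7 4 6]
After op 2 (cut(11)): [6 9 3 5 11 8 10 0 2 1 7 4]
After op 3 (cut(1)): [9 3 5 11 8 10 0 2 1 7 4 6]
After op 4 (cut(5)): [10 0 2 1 7 4 6 9 3 5 11 8]
After op 5 (reverse): [8 11 5 3 9 6 4 7 1 2 0 10]
After op 6 (out_shuffle): [8 4 11 7 5 1 3 2 9 0 6 10]
After op 7 (reverse): [10 6 0 9 2 3 1 5 7 11 4 8]
After op 8 (in_shuffle): [1 10 5 6 7 0 11 9 4 2 8 3]
Card 4 is at position 8.

Answer: 8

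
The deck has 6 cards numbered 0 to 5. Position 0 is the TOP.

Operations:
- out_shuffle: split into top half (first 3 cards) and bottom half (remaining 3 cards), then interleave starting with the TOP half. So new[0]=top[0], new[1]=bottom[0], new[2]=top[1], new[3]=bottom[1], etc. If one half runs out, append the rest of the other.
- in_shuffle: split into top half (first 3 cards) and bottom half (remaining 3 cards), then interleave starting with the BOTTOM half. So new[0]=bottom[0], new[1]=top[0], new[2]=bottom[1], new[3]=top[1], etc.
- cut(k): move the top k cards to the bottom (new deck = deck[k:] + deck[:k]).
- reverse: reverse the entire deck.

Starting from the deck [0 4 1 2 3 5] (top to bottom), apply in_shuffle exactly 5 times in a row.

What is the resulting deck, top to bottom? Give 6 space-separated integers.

Answer: 4 2 5 0 1 3

Derivation:
After op 1 (in_shuffle): [2 0 3 4 5 1]
After op 2 (in_shuffle): [4 2 5 0 1 3]
After op 3 (in_shuffle): [0 4 1 2 3 5]
After op 4 (in_shuffle): [2 0 3 4 5 1]
After op 5 (in_shuffle): [4 2 5 0 1 3]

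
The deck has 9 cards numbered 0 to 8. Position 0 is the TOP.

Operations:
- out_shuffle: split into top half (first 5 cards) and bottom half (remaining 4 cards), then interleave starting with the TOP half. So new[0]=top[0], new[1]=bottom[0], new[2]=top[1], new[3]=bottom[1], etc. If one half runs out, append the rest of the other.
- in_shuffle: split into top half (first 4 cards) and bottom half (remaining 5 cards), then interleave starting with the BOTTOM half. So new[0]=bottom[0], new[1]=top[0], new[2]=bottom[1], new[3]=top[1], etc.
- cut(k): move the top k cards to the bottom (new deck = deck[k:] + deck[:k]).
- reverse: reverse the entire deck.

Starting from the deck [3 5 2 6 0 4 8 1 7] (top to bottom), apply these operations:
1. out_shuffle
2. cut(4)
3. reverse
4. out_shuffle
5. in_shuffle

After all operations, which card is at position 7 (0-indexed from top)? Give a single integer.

Answer: 6

Derivation:
After op 1 (out_shuffle): [3 4 5 8 2 1 6 7 0]
After op 2 (cut(4)): [2 1 6 7 0 3 4 5 8]
After op 3 (reverse): [8 5 4 3 0 7 6 1 2]
After op 4 (out_shuffle): [8 7 5 6 4 1 3 2 0]
After op 5 (in_shuffle): [4 8 1 7 3 5 2 6 0]
Position 7: card 6.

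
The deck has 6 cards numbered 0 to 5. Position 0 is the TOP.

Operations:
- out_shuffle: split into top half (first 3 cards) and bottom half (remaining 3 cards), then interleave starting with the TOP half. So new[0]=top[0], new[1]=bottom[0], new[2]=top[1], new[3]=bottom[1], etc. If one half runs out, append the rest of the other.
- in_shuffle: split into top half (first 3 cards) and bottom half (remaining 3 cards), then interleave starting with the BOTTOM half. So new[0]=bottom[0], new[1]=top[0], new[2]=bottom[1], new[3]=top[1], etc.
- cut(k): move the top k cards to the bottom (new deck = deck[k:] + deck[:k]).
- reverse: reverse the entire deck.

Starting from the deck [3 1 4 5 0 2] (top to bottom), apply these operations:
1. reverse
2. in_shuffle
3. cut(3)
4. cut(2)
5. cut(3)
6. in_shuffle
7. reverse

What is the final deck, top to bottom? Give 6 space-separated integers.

After op 1 (reverse): [2 0 5 4 1 3]
After op 2 (in_shuffle): [4 2 1 0 3 5]
After op 3 (cut(3)): [0 3 5 4 2 1]
After op 4 (cut(2)): [5 4 2 1 0 3]
After op 5 (cut(3)): [1 0 3 5 4 2]
After op 6 (in_shuffle): [5 1 4 0 2 3]
After op 7 (reverse): [3 2 0 4 1 5]

Answer: 3 2 0 4 1 5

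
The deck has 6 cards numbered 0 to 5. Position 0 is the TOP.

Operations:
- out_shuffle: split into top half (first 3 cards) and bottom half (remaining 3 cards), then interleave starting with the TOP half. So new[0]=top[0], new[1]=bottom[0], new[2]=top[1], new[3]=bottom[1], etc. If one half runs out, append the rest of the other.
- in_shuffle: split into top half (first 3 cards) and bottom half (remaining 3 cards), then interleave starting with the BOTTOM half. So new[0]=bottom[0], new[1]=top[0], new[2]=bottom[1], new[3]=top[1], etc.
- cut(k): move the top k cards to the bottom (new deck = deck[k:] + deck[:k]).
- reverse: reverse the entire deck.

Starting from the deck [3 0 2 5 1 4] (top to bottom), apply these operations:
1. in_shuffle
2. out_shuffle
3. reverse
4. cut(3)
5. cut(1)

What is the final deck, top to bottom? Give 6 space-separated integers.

Answer: 0 5 2 1 4 3

Derivation:
After op 1 (in_shuffle): [5 3 1 0 4 2]
After op 2 (out_shuffle): [5 0 3 4 1 2]
After op 3 (reverse): [2 1 4 3 0 5]
After op 4 (cut(3)): [3 0 5 2 1 4]
After op 5 (cut(1)): [0 5 2 1 4 3]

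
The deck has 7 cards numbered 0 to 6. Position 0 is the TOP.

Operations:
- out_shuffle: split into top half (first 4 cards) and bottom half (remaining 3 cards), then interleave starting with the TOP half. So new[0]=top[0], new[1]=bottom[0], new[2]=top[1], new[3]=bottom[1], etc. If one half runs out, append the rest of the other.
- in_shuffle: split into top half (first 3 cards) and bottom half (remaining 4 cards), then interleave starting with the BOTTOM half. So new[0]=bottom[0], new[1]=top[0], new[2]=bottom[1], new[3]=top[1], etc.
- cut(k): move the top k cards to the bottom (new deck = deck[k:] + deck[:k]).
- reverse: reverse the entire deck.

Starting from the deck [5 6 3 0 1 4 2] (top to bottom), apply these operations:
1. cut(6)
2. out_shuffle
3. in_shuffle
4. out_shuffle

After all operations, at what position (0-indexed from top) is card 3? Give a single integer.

After op 1 (cut(6)): [2 5 6 3 0 1 4]
After op 2 (out_shuffle): [2 0 5 1 6 4 3]
After op 3 (in_shuffle): [1 2 6 0 4 5 3]
After op 4 (out_shuffle): [1 4 2 5 6 3 0]
Card 3 is at position 5.

Answer: 5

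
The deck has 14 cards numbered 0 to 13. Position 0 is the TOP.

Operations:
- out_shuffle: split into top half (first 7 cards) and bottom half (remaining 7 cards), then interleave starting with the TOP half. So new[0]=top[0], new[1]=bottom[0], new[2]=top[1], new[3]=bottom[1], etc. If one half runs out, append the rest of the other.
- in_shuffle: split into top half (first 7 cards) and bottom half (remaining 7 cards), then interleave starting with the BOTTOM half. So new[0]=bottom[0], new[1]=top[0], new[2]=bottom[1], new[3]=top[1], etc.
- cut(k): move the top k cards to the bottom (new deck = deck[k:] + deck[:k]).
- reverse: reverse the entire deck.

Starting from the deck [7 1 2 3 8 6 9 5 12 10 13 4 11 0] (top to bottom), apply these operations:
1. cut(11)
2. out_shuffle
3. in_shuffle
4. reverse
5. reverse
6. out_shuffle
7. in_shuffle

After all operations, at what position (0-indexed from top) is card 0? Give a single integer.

After op 1 (cut(11)): [4 11 0 7 1 2 3 8 6 9 5 12 10 13]
After op 2 (out_shuffle): [4 8 11 6 0 9 7 5 1 12 2 10 3 13]
After op 3 (in_shuffle): [5 4 1 8 12 11 2 6 10 0 3 9 13 7]
After op 4 (reverse): [7 13 9 3 0 10 6 2 11 12 8 1 4 5]
After op 5 (reverse): [5 4 1 8 12 11 2 6 10 0 3 9 13 7]
After op 6 (out_shuffle): [5 6 4 10 1 0 8 3 12 9 11 13 2 7]
After op 7 (in_shuffle): [3 5 12 6 9 4 11 10 13 1 2 0 7 8]
Card 0 is at position 11.

Answer: 11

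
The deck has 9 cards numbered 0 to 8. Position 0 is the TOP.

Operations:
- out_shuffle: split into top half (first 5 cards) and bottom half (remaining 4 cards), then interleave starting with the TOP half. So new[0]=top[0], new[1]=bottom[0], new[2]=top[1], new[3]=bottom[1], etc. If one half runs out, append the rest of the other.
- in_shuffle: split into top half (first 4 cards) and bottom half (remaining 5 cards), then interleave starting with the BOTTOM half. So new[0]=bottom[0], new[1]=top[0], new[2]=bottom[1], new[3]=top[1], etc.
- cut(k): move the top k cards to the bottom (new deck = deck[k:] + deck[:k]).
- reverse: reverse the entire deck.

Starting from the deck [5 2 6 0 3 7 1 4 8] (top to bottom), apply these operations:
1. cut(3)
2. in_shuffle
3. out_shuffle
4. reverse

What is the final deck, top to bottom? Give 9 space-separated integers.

After op 1 (cut(3)): [0 3 7 1 4 8 5 2 6]
After op 2 (in_shuffle): [4 0 8 3 5 7 2 1 6]
After op 3 (out_shuffle): [4 7 0 2 8 1 3 6 5]
After op 4 (reverse): [5 6 3 1 8 2 0 7 4]

Answer: 5 6 3 1 8 2 0 7 4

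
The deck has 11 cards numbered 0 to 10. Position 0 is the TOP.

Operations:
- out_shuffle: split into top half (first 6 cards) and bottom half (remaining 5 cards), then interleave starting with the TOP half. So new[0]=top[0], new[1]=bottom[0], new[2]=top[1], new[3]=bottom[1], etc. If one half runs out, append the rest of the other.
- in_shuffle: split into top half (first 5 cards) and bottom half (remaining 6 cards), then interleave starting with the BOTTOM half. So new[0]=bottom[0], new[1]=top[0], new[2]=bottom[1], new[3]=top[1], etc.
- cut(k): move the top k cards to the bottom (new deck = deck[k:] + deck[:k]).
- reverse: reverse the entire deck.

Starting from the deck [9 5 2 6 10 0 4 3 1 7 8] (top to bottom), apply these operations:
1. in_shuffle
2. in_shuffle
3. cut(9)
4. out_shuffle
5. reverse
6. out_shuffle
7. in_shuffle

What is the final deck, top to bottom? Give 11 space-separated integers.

Answer: 8 9 5 2 6 10 0 4 3 1 7

Derivation:
After op 1 (in_shuffle): [0 9 4 5 3 2 1 6 7 10 8]
After op 2 (in_shuffle): [2 0 1 9 6 4 7 5 10 3 8]
After op 3 (cut(9)): [3 8 2 0 1 9 6 4 7 5 10]
After op 4 (out_shuffle): [3 6 8 4 2 7 0 5 1 10 9]
After op 5 (reverse): [9 10 1 5 0 7 2 4 8 6 3]
After op 6 (out_shuffle): [9 2 10 4 1 8 5 6 0 3 7]
After op 7 (in_shuffle): [8 9 5 2 6 10 0 4 3 1 7]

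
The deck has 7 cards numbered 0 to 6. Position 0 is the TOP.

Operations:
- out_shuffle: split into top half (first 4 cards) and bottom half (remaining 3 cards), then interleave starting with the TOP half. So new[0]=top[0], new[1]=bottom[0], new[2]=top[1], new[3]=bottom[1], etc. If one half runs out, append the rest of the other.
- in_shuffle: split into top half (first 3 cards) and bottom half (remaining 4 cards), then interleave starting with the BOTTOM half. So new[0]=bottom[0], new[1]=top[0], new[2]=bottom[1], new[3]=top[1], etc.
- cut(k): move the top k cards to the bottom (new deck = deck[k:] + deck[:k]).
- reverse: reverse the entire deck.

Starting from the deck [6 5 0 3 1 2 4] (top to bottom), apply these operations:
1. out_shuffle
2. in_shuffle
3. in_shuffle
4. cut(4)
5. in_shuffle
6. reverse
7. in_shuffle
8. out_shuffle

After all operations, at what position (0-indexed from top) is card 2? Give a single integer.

Answer: 4

Derivation:
After op 1 (out_shuffle): [6 1 5 2 0 4 3]
After op 2 (in_shuffle): [2 6 0 1 4 5 3]
After op 3 (in_shuffle): [1 2 4 6 5 0 3]
After op 4 (cut(4)): [5 0 3 1 2 4 6]
After op 5 (in_shuffle): [1 5 2 0 4 3 6]
After op 6 (reverse): [6 3 4 0 2 5 1]
After op 7 (in_shuffle): [0 6 2 3 5 4 1]
After op 8 (out_shuffle): [0 5 6 4 2 1 3]
Card 2 is at position 4.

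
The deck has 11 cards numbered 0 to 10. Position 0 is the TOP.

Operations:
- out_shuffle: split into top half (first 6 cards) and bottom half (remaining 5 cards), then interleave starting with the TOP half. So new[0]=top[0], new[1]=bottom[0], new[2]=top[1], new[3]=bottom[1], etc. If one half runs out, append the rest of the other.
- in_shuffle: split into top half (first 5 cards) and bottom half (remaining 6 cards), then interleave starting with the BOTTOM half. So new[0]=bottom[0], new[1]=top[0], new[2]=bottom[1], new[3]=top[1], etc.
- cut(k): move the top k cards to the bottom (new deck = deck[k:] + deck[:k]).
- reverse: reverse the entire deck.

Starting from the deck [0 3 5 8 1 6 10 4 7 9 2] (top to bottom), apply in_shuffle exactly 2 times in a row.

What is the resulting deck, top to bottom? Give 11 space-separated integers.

Answer: 5 6 7 0 8 10 9 3 1 4 2

Derivation:
After op 1 (in_shuffle): [6 0 10 3 4 5 7 8 9 1 2]
After op 2 (in_shuffle): [5 6 7 0 8 10 9 3 1 4 2]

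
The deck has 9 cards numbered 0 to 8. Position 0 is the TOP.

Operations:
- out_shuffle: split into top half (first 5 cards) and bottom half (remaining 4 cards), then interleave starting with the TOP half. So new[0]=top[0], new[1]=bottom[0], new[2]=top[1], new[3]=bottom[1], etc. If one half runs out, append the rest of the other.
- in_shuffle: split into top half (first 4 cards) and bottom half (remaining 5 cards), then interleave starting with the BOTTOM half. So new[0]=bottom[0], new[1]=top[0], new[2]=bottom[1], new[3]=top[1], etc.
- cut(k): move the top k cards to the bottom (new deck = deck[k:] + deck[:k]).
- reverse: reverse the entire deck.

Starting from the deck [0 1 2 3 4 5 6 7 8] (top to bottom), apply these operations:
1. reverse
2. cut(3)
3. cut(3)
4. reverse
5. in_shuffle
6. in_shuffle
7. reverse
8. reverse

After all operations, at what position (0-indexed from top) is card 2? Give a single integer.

Answer: 8

Derivation:
After op 1 (reverse): [8 7 6 5 4 3 2 1 0]
After op 2 (cut(3)): [5 4 3 2 1 0 8 7 6]
After op 3 (cut(3)): [2 1 0 8 7 6 5 4 3]
After op 4 (reverse): [3 4 5 6 7 8 0 1 2]
After op 5 (in_shuffle): [7 3 8 4 0 5 1 6 2]
After op 6 (in_shuffle): [0 7 5 3 1 8 6 4 2]
After op 7 (reverse): [2 4 6 8 1 3 5 7 0]
After op 8 (reverse): [0 7 5 3 1 8 6 4 2]
Card 2 is at position 8.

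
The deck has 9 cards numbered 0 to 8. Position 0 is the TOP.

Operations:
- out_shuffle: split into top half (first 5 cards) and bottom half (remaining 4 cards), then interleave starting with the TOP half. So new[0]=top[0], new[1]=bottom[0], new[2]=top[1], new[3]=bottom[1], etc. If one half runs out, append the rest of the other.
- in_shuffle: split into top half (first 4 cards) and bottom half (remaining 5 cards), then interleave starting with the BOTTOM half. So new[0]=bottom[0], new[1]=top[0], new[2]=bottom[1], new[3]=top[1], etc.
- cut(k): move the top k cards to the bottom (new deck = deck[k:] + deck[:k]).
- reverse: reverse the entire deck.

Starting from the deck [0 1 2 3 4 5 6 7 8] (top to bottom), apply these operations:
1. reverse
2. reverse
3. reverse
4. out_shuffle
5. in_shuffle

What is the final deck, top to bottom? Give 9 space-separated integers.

After op 1 (reverse): [8 7 6 5 4 3 2 1 0]
After op 2 (reverse): [0 1 2 3 4 5 6 7 8]
After op 3 (reverse): [8 7 6 5 4 3 2 1 0]
After op 4 (out_shuffle): [8 3 7 2 6 1 5 0 4]
After op 5 (in_shuffle): [6 8 1 3 5 7 0 2 4]

Answer: 6 8 1 3 5 7 0 2 4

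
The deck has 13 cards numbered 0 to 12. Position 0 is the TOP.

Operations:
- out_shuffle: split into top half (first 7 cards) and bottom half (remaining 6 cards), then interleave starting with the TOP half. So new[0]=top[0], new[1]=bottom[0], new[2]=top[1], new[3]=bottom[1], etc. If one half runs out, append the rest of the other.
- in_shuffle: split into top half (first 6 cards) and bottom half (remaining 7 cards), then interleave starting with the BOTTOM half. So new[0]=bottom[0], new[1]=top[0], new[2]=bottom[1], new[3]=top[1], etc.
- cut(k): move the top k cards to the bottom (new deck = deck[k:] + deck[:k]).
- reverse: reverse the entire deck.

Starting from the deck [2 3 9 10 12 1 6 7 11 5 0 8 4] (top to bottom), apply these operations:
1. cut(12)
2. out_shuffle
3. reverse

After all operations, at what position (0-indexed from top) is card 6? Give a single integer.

After op 1 (cut(12)): [4 2 3 9 10 12 1 6 7 11 5 0 8]
After op 2 (out_shuffle): [4 6 2 7 3 11 9 5 10 0 12 8 1]
After op 3 (reverse): [1 8 12 0 10 5 9 11 3 7 2 6 4]
Card 6 is at position 11.

Answer: 11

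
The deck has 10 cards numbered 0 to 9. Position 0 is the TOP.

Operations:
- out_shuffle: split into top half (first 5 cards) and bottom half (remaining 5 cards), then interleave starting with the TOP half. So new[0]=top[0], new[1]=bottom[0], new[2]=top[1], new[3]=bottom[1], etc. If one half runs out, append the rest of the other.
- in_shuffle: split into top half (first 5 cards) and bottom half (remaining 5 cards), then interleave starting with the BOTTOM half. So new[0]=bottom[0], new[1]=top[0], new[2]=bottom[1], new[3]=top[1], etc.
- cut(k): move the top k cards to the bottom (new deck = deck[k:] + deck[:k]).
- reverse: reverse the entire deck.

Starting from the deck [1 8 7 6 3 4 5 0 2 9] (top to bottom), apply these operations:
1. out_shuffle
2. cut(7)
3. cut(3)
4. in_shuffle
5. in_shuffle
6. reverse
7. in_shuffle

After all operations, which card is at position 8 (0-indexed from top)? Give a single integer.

Answer: 8

Derivation:
After op 1 (out_shuffle): [1 4 8 5 7 0 6 2 3 9]
After op 2 (cut(7)): [2 3 9 1 4 8 5 7 0 6]
After op 3 (cut(3)): [1 4 8 5 7 0 6 2 3 9]
After op 4 (in_shuffle): [0 1 6 4 2 8 3 5 9 7]
After op 5 (in_shuffle): [8 0 3 1 5 6 9 4 7 2]
After op 6 (reverse): [2 7 4 9 6 5 1 3 0 8]
After op 7 (in_shuffle): [5 2 1 7 3 4 0 9 8 6]
Position 8: card 8.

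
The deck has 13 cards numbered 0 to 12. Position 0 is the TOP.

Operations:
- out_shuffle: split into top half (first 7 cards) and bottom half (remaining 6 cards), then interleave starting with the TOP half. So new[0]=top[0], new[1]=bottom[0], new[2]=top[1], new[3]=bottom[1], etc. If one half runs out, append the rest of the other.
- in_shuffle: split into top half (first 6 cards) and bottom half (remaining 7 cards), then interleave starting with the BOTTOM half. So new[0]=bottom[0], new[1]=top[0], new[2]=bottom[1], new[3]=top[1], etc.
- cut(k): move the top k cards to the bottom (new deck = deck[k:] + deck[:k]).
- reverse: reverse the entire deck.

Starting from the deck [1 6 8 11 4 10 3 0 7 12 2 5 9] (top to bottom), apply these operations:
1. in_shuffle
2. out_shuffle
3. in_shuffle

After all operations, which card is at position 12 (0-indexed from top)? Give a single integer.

Answer: 12

Derivation:
After op 1 (in_shuffle): [3 1 0 6 7 8 12 11 2 4 5 10 9]
After op 2 (out_shuffle): [3 11 1 2 0 4 6 5 7 10 8 9 12]
After op 3 (in_shuffle): [6 3 5 11 7 1 10 2 8 0 9 4 12]
Position 12: card 12.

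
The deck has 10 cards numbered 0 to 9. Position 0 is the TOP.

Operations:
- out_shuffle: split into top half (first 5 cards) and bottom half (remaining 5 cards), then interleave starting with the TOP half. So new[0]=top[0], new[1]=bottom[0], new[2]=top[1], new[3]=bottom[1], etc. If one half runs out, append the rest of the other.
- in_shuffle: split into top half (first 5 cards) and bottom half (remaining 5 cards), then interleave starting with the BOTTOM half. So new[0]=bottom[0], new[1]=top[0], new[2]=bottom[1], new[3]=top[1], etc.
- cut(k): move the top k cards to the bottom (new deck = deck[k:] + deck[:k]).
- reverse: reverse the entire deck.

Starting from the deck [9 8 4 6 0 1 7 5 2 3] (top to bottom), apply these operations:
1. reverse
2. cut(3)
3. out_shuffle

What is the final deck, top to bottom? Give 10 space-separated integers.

Answer: 7 8 1 9 0 3 6 2 4 5

Derivation:
After op 1 (reverse): [3 2 5 7 1 0 6 4 8 9]
After op 2 (cut(3)): [7 1 0 6 4 8 9 3 2 5]
After op 3 (out_shuffle): [7 8 1 9 0 3 6 2 4 5]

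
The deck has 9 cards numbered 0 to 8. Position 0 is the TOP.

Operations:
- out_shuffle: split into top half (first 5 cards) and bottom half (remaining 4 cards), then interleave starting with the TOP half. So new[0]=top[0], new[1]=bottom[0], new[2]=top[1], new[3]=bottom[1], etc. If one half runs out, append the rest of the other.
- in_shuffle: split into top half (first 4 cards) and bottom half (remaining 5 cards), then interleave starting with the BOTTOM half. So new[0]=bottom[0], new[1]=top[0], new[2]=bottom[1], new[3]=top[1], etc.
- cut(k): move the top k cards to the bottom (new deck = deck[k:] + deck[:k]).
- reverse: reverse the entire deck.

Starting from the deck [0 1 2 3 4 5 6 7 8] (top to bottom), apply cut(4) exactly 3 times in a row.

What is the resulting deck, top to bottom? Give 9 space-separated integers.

After op 1 (cut(4)): [4 5 6 7 8 0 1 2 3]
After op 2 (cut(4)): [8 0 1 2 3 4 5 6 7]
After op 3 (cut(4)): [3 4 5 6 7 8 0 1 2]

Answer: 3 4 5 6 7 8 0 1 2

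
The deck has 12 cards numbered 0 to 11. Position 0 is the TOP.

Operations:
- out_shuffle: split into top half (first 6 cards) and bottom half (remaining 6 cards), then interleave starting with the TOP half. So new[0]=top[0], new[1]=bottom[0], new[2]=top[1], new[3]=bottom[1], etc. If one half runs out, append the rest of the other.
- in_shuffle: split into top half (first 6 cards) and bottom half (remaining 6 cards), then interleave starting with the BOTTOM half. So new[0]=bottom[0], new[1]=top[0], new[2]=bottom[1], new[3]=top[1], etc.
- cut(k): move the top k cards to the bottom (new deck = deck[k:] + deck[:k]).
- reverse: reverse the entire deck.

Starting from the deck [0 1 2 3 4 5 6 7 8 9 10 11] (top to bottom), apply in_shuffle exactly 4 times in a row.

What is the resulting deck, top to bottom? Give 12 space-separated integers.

Answer: 8 4 0 9 5 1 10 6 2 11 7 3

Derivation:
After op 1 (in_shuffle): [6 0 7 1 8 2 9 3 10 4 11 5]
After op 2 (in_shuffle): [9 6 3 0 10 7 4 1 11 8 5 2]
After op 3 (in_shuffle): [4 9 1 6 11 3 8 0 5 10 2 7]
After op 4 (in_shuffle): [8 4 0 9 5 1 10 6 2 11 7 3]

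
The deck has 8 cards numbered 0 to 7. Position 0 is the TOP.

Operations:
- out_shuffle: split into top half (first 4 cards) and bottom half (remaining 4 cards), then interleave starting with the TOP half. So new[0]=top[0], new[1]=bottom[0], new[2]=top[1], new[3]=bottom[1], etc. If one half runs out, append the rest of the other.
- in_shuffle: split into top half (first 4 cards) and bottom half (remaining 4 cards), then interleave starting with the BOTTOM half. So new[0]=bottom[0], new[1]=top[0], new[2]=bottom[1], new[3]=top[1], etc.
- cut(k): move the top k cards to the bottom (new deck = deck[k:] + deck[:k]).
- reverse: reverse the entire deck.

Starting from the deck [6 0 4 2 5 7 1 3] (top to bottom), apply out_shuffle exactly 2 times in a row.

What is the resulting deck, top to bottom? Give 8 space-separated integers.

After op 1 (out_shuffle): [6 5 0 7 4 1 2 3]
After op 2 (out_shuffle): [6 4 5 1 0 2 7 3]

Answer: 6 4 5 1 0 2 7 3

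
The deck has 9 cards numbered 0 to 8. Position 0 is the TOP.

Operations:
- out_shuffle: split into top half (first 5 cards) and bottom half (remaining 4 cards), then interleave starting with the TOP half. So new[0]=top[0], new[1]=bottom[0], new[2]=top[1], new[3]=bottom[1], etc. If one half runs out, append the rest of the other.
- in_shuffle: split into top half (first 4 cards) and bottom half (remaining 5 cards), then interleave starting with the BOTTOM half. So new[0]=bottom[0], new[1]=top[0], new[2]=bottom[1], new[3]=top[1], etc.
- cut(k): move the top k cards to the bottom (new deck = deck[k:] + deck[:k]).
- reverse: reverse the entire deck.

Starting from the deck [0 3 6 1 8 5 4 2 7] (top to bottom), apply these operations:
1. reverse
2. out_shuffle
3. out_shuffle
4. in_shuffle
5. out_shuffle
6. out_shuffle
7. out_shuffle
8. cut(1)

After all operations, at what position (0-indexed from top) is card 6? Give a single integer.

Answer: 4

Derivation:
After op 1 (reverse): [7 2 4 5 8 1 6 3 0]
After op 2 (out_shuffle): [7 1 2 6 4 3 5 0 8]
After op 3 (out_shuffle): [7 3 1 5 2 0 6 8 4]
After op 4 (in_shuffle): [2 7 0 3 6 1 8 5 4]
After op 5 (out_shuffle): [2 1 7 8 0 5 3 4 6]
After op 6 (out_shuffle): [2 5 1 3 7 4 8 6 0]
After op 7 (out_shuffle): [2 4 5 8 1 6 3 0 7]
After op 8 (cut(1)): [4 5 8 1 6 3 0 7 2]
Card 6 is at position 4.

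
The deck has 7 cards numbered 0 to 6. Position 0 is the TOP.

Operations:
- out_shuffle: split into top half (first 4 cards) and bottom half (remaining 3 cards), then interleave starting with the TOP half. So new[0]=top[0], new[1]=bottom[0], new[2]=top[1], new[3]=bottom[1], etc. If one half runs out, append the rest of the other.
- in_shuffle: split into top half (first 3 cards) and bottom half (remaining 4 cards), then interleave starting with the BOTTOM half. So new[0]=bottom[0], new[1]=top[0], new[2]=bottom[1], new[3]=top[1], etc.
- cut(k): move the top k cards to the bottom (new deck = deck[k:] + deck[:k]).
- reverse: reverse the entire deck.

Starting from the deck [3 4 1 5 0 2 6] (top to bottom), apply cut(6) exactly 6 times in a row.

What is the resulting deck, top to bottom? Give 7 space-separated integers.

After op 1 (cut(6)): [6 3 4 1 5 0 2]
After op 2 (cut(6)): [2 6 3 4 1 5 0]
After op 3 (cut(6)): [0 2 6 3 4 1 5]
After op 4 (cut(6)): [5 0 2 6 3 4 1]
After op 5 (cut(6)): [1 5 0 2 6 3 4]
After op 6 (cut(6)): [4 1 5 0 2 6 3]

Answer: 4 1 5 0 2 6 3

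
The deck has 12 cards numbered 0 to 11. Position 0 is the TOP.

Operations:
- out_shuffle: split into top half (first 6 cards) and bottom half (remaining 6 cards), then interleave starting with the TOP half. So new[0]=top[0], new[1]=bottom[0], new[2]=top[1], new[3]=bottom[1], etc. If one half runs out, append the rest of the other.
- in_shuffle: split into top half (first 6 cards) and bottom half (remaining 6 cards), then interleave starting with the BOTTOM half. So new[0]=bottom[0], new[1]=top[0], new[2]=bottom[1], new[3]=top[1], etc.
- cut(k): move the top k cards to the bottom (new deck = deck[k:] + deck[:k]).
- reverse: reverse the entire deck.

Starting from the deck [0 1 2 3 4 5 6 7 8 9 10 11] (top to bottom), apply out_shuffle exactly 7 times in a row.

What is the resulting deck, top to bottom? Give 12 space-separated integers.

Answer: 0 8 5 2 10 7 4 1 9 6 3 11

Derivation:
After op 1 (out_shuffle): [0 6 1 7 2 8 3 9 4 10 5 11]
After op 2 (out_shuffle): [0 3 6 9 1 4 7 10 2 5 8 11]
After op 3 (out_shuffle): [0 7 3 10 6 2 9 5 1 8 4 11]
After op 4 (out_shuffle): [0 9 7 5 3 1 10 8 6 4 2 11]
After op 5 (out_shuffle): [0 10 9 8 7 6 5 4 3 2 1 11]
After op 6 (out_shuffle): [0 5 10 4 9 3 8 2 7 1 6 11]
After op 7 (out_shuffle): [0 8 5 2 10 7 4 1 9 6 3 11]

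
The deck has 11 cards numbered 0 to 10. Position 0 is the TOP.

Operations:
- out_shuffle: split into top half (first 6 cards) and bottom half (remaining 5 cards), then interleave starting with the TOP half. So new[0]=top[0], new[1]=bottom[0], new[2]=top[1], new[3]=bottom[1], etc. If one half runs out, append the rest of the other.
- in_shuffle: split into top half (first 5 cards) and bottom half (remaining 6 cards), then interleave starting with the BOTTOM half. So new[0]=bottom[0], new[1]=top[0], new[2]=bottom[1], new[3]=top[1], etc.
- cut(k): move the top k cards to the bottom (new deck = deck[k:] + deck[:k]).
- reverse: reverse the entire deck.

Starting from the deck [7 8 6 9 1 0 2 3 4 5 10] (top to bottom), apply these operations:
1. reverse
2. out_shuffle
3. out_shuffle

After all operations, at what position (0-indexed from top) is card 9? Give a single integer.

After op 1 (reverse): [10 5 4 3 2 0 1 9 6 8 7]
After op 2 (out_shuffle): [10 1 5 9 4 6 3 8 2 7 0]
After op 3 (out_shuffle): [10 3 1 8 5 2 9 7 4 0 6]
Card 9 is at position 6.

Answer: 6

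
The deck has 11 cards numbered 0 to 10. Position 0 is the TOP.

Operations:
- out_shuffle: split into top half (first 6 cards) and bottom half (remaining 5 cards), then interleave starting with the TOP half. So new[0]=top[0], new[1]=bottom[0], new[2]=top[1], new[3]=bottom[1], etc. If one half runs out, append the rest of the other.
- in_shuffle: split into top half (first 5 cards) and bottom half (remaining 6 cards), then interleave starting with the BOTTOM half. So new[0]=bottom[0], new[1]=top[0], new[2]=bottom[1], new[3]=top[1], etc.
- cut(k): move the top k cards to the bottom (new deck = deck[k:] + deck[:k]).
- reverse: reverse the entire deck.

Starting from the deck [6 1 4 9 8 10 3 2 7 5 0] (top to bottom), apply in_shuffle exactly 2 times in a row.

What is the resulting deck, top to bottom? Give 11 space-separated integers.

Answer: 4 10 7 6 9 3 5 1 8 2 0

Derivation:
After op 1 (in_shuffle): [10 6 3 1 2 4 7 9 5 8 0]
After op 2 (in_shuffle): [4 10 7 6 9 3 5 1 8 2 0]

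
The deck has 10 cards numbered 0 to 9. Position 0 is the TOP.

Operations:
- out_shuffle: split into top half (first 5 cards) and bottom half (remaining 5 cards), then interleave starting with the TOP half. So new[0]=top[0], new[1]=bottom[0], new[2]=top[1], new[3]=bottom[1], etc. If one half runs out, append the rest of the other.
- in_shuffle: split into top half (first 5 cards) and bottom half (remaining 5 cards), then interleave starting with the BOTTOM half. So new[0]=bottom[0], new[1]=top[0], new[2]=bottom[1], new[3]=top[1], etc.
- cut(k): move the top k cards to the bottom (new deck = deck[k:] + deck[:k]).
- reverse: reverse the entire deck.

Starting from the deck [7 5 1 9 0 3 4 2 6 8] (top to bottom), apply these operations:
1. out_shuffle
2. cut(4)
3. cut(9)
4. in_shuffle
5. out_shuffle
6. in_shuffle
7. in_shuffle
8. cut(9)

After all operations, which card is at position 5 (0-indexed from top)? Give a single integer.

After op 1 (out_shuffle): [7 3 5 4 1 2 9 6 0 8]
After op 2 (cut(4)): [1 2 9 6 0 8 7 3 5 4]
After op 3 (cut(9)): [4 1 2 9 6 0 8 7 3 5]
After op 4 (in_shuffle): [0 4 8 1 7 2 3 9 5 6]
After op 5 (out_shuffle): [0 2 4 3 8 9 1 5 7 6]
After op 6 (in_shuffle): [9 0 1 2 5 4 7 3 6 8]
After op 7 (in_shuffle): [4 9 7 0 3 1 6 2 8 5]
After op 8 (cut(9)): [5 4 9 7 0 3 1 6 2 8]
Position 5: card 3.

Answer: 3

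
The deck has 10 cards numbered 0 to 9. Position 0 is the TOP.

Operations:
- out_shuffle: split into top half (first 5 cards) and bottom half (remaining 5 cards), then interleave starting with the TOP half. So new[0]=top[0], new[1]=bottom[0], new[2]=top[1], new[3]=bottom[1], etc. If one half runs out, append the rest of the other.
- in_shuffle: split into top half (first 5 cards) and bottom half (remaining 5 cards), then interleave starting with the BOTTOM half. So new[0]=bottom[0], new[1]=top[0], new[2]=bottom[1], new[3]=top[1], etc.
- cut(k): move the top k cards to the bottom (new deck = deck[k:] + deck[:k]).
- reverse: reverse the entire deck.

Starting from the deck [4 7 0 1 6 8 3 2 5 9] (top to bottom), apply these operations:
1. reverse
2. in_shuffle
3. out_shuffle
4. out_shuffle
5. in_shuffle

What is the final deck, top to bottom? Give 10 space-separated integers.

After op 1 (reverse): [9 5 2 3 8 6 1 0 7 4]
After op 2 (in_shuffle): [6 9 1 5 0 2 7 3 4 8]
After op 3 (out_shuffle): [6 2 9 7 1 3 5 4 0 8]
After op 4 (out_shuffle): [6 3 2 5 9 4 7 0 1 8]
After op 5 (in_shuffle): [4 6 7 3 0 2 1 5 8 9]

Answer: 4 6 7 3 0 2 1 5 8 9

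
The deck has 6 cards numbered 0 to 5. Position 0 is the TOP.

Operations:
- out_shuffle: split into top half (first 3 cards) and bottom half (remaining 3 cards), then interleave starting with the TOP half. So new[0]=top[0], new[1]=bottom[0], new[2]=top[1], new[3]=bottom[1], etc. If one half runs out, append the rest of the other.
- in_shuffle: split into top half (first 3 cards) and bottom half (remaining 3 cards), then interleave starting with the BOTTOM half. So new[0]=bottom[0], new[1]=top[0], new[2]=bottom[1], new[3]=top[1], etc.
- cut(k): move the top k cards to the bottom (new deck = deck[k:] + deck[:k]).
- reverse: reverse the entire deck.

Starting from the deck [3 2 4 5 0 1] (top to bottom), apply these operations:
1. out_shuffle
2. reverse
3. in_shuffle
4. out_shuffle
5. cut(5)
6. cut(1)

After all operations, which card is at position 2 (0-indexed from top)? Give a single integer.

After op 1 (out_shuffle): [3 5 2 0 4 1]
After op 2 (reverse): [1 4 0 2 5 3]
After op 3 (in_shuffle): [2 1 5 4 3 0]
After op 4 (out_shuffle): [2 4 1 3 5 0]
After op 5 (cut(5)): [0 2 4 1 3 5]
After op 6 (cut(1)): [2 4 1 3 5 0]
Position 2: card 1.

Answer: 1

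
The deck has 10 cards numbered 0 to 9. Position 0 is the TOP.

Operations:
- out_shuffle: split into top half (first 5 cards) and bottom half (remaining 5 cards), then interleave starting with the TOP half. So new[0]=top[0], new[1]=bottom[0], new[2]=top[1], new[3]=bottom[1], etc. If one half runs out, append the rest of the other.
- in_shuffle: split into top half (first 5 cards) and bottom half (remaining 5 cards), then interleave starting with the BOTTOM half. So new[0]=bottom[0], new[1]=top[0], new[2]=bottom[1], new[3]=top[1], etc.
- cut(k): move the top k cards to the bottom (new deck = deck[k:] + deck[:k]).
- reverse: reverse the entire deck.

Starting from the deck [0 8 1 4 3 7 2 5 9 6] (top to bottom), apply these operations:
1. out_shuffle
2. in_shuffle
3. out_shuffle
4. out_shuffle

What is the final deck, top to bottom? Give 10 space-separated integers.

After op 1 (out_shuffle): [0 7 8 2 1 5 4 9 3 6]
After op 2 (in_shuffle): [5 0 4 7 9 8 3 2 6 1]
After op 3 (out_shuffle): [5 8 0 3 4 2 7 6 9 1]
After op 4 (out_shuffle): [5 2 8 7 0 6 3 9 4 1]

Answer: 5 2 8 7 0 6 3 9 4 1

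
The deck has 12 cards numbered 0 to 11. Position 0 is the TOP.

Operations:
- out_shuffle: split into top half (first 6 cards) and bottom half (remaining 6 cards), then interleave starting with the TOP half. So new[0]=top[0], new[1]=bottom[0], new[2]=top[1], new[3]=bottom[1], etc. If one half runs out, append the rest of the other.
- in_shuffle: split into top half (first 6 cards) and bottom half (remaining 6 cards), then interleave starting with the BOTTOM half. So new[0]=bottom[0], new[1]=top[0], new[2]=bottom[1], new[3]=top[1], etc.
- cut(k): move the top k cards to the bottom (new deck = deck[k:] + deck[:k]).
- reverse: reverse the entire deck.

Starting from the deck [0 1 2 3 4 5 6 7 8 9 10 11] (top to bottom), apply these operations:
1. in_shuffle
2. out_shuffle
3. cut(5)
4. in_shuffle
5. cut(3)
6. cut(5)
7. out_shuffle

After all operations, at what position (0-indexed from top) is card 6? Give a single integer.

After op 1 (in_shuffle): [6 0 7 1 8 2 9 3 10 4 11 5]
After op 2 (out_shuffle): [6 9 0 3 7 10 1 4 8 11 2 5]
After op 3 (cut(5)): [10 1 4 8 11 2 5 6 9 0 3 7]
After op 4 (in_shuffle): [5 10 6 1 9 4 0 8 3 11 7 2]
After op 5 (cut(3)): [1 9 4 0 8 3 11 7 2 5 10 6]
After op 6 (cut(5)): [3 11 7 2 5 10 6 1 9 4 0 8]
After op 7 (out_shuffle): [3 6 11 1 7 9 2 4 5 0 10 8]
Card 6 is at position 1.

Answer: 1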